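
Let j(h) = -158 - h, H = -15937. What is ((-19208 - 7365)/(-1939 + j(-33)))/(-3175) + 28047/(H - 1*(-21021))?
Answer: 45915625817/8329117200 ≈ 5.5127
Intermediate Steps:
((-19208 - 7365)/(-1939 + j(-33)))/(-3175) + 28047/(H - 1*(-21021)) = ((-19208 - 7365)/(-1939 + (-158 - 1*(-33))))/(-3175) + 28047/(-15937 - 1*(-21021)) = -26573/(-1939 + (-158 + 33))*(-1/3175) + 28047/(-15937 + 21021) = -26573/(-1939 - 125)*(-1/3175) + 28047/5084 = -26573/(-2064)*(-1/3175) + 28047*(1/5084) = -26573*(-1/2064)*(-1/3175) + 28047/5084 = (26573/2064)*(-1/3175) + 28047/5084 = -26573/6553200 + 28047/5084 = 45915625817/8329117200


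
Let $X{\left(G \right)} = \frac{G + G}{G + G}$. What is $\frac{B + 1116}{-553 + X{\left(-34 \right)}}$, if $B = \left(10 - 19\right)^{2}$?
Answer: $- \frac{399}{184} \approx -2.1685$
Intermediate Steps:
$X{\left(G \right)} = 1$ ($X{\left(G \right)} = \frac{2 G}{2 G} = 2 G \frac{1}{2 G} = 1$)
$B = 81$ ($B = \left(-9\right)^{2} = 81$)
$\frac{B + 1116}{-553 + X{\left(-34 \right)}} = \frac{81 + 1116}{-553 + 1} = \frac{1197}{-552} = 1197 \left(- \frac{1}{552}\right) = - \frac{399}{184}$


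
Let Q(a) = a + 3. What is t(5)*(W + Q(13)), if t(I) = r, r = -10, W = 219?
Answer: -2350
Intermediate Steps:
Q(a) = 3 + a
t(I) = -10
t(5)*(W + Q(13)) = -10*(219 + (3 + 13)) = -10*(219 + 16) = -10*235 = -2350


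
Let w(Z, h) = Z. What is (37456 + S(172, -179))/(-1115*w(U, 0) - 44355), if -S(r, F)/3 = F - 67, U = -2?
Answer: -38194/42125 ≈ -0.90668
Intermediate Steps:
S(r, F) = 201 - 3*F (S(r, F) = -3*(F - 67) = -3*(-67 + F) = 201 - 3*F)
(37456 + S(172, -179))/(-1115*w(U, 0) - 44355) = (37456 + (201 - 3*(-179)))/(-1115*(-2) - 44355) = (37456 + (201 + 537))/(2230 - 44355) = (37456 + 738)/(-42125) = 38194*(-1/42125) = -38194/42125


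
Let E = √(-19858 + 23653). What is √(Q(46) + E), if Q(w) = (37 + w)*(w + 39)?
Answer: √(7055 + √3795) ≈ 84.360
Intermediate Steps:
Q(w) = (37 + w)*(39 + w)
E = √3795 ≈ 61.604
√(Q(46) + E) = √((1443 + 46² + 76*46) + √3795) = √((1443 + 2116 + 3496) + √3795) = √(7055 + √3795)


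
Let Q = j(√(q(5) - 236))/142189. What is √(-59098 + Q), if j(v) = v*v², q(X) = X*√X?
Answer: √(-1194826327287658 + 142189*(-236 + 5*√5)^(3/2))/142189 ≈ 4.8761e-5 - 243.1*I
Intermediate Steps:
q(X) = X^(3/2)
j(v) = v³
Q = (-236 + 5*√5)^(3/2)/142189 (Q = (√(5^(3/2) - 236))³/142189 = (√(5*√5 - 236))³*(1/142189) = (√(-236 + 5*√5))³*(1/142189) = (-236 + 5*√5)^(3/2)*(1/142189) = (-236 + 5*√5)^(3/2)/142189 ≈ -0.023707*I)
√(-59098 + Q) = √(-59098 - I*(236 - 5*√5)^(3/2)/142189)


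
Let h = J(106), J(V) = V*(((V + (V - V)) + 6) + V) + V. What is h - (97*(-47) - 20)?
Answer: 27793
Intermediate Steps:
J(V) = V + V*(6 + 2*V) (J(V) = V*(((V + 0) + 6) + V) + V = V*((V + 6) + V) + V = V*((6 + V) + V) + V = V*(6 + 2*V) + V = V + V*(6 + 2*V))
h = 23214 (h = 106*(7 + 2*106) = 106*(7 + 212) = 106*219 = 23214)
h - (97*(-47) - 20) = 23214 - (97*(-47) - 20) = 23214 - (-4559 - 20) = 23214 - 1*(-4579) = 23214 + 4579 = 27793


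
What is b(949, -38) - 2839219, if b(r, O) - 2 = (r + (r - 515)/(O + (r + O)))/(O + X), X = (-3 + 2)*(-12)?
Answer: -64445376377/22698 ≈ -2.8393e+6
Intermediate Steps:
X = 12 (X = -1*(-12) = 12)
b(r, O) = 2 + (r + (-515 + r)/(r + 2*O))/(12 + O) (b(r, O) = 2 + (r + (r - 515)/(O + (r + O)))/(O + 12) = 2 + (r + (-515 + r)/(O + (O + r)))/(12 + O) = 2 + (r + (-515 + r)/(r + 2*O))/(12 + O))
b(949, -38) - 2839219 = (-515 + 949² + 4*(-38)² + 25*949 + 48*(-38) + 4*(-38)*949)/(2*(-38)² + 12*949 + 24*(-38) - 38*949) - 2839219 = (-515 + 900601 + 4*1444 + 23725 - 1824 - 144248)/(2*1444 + 11388 - 912 - 36062) - 2839219 = (-515 + 900601 + 5776 + 23725 - 1824 - 144248)/(2888 + 11388 - 912 - 36062) - 2839219 = 783515/(-22698) - 2839219 = -1/22698*783515 - 2839219 = -783515/22698 - 2839219 = -64445376377/22698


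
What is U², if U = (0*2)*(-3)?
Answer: 0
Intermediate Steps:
U = 0 (U = 0*(-3) = 0)
U² = 0² = 0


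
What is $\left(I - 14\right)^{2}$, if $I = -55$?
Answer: $4761$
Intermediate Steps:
$\left(I - 14\right)^{2} = \left(-55 - 14\right)^{2} = \left(-69\right)^{2} = 4761$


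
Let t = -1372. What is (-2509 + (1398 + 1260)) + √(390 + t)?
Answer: 149 + I*√982 ≈ 149.0 + 31.337*I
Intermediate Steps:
(-2509 + (1398 + 1260)) + √(390 + t) = (-2509 + (1398 + 1260)) + √(390 - 1372) = (-2509 + 2658) + √(-982) = 149 + I*√982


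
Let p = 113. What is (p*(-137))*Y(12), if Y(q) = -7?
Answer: 108367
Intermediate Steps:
(p*(-137))*Y(12) = (113*(-137))*(-7) = -15481*(-7) = 108367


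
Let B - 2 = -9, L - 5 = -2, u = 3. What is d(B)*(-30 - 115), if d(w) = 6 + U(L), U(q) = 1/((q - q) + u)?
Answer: -2755/3 ≈ -918.33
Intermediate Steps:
L = 3 (L = 5 - 2 = 3)
B = -7 (B = 2 - 9 = -7)
U(q) = 1/3 (U(q) = 1/((q - q) + 3) = 1/(0 + 3) = 1/3)
d(w) = 19/3 (d(w) = 6 + 1/3 = 19/3)
d(B)*(-30 - 115) = 19*(-30 - 115)/3 = (19/3)*(-145) = -2755/3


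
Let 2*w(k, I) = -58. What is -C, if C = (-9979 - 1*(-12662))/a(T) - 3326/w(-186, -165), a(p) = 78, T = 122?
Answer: -337235/2262 ≈ -149.09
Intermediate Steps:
w(k, I) = -29 (w(k, I) = (½)*(-58) = -29)
C = 337235/2262 (C = (-9979 - 1*(-12662))/78 - 3326/(-29) = (-9979 + 12662)*(1/78) - 3326*(-1/29) = 2683*(1/78) + 3326/29 = 2683/78 + 3326/29 = 337235/2262 ≈ 149.09)
-C = -1*337235/2262 = -337235/2262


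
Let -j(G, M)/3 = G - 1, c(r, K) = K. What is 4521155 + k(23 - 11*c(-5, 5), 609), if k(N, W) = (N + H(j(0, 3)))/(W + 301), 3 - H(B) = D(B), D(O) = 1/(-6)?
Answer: 24685506127/5460 ≈ 4.5212e+6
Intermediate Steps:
j(G, M) = 3 - 3*G (j(G, M) = -3*(G - 1) = -3*(-1 + G) = 3 - 3*G)
D(O) = -1/6
H(B) = 19/6 (H(B) = 3 - 1*(-1/6) = 3 + 1/6 = 19/6)
k(N, W) = (19/6 + N)/(301 + W) (k(N, W) = (N + 19/6)/(W + 301) = (19/6 + N)/(301 + W))
4521155 + k(23 - 11*c(-5, 5), 609) = 4521155 + (19/6 + (23 - 11*5))/(301 + 609) = 4521155 + (19/6 + (23 - 55))/910 = 4521155 + (19/6 - 32)/910 = 4521155 + (1/910)*(-173/6) = 4521155 - 173/5460 = 24685506127/5460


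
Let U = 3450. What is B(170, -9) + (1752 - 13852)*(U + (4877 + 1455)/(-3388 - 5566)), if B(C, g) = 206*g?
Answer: -1544316998/37 ≈ -4.1738e+7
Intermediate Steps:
B(170, -9) + (1752 - 13852)*(U + (4877 + 1455)/(-3388 - 5566)) = 206*(-9) + (1752 - 13852)*(3450 + (4877 + 1455)/(-3388 - 5566)) = -1854 - 12100*(3450 + 6332/(-8954)) = -1854 - 12100*(3450 + 6332*(-1/8954)) = -1854 - 12100*(3450 - 3166/4477) = -1854 - 12100*15442484/4477 = -1854 - 1544248400/37 = -1544316998/37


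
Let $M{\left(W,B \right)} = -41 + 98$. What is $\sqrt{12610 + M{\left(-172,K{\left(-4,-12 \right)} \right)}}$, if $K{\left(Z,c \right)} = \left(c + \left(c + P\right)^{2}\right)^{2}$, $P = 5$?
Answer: $\sqrt{12667} \approx 112.55$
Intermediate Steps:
$K{\left(Z,c \right)} = \left(c + \left(5 + c\right)^{2}\right)^{2}$ ($K{\left(Z,c \right)} = \left(c + \left(c + 5\right)^{2}\right)^{2} = \left(c + \left(5 + c\right)^{2}\right)^{2}$)
$M{\left(W,B \right)} = 57$
$\sqrt{12610 + M{\left(-172,K{\left(-4,-12 \right)} \right)}} = \sqrt{12610 + 57} = \sqrt{12667}$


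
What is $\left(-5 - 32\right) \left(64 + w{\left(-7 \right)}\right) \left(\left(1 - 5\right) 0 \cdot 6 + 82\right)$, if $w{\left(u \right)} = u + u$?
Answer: $-151700$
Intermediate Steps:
$w{\left(u \right)} = 2 u$
$\left(-5 - 32\right) \left(64 + w{\left(-7 \right)}\right) \left(\left(1 - 5\right) 0 \cdot 6 + 82\right) = \left(-5 - 32\right) \left(64 + 2 \left(-7\right)\right) \left(\left(1 - 5\right) 0 \cdot 6 + 82\right) = - 37 \left(64 - 14\right) \left(\left(1 - 5\right) 0 \cdot 6 + 82\right) = \left(-37\right) 50 \left(\left(-4\right) 0 \cdot 6 + 82\right) = - 1850 \left(0 \cdot 6 + 82\right) = - 1850 \left(0 + 82\right) = \left(-1850\right) 82 = -151700$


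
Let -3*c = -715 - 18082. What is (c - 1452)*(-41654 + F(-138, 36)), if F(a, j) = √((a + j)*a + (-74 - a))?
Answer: -601525414/3 + 28882*√3535/3 ≈ -1.9994e+8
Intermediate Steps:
c = 18797/3 (c = -(-715 - 18082)/3 = -⅓*(-18797) = 18797/3 ≈ 6265.7)
F(a, j) = √(-74 - a + a*(a + j)) (F(a, j) = √(a*(a + j) + (-74 - a)) = √(-74 - a + a*(a + j)))
(c - 1452)*(-41654 + F(-138, 36)) = (18797/3 - 1452)*(-41654 + √(-74 + (-138)² - 1*(-138) - 138*36)) = 14441*(-41654 + √(-74 + 19044 + 138 - 4968))/3 = 14441*(-41654 + √14140)/3 = 14441*(-41654 + 2*√3535)/3 = -601525414/3 + 28882*√3535/3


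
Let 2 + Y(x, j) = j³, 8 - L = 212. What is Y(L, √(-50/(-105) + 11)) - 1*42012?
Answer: -42014 + 241*√5061/441 ≈ -41975.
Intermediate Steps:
L = -204 (L = 8 - 1*212 = 8 - 212 = -204)
Y(x, j) = -2 + j³
Y(L, √(-50/(-105) + 11)) - 1*42012 = (-2 + (√(-50/(-105) + 11))³) - 1*42012 = (-2 + (√(-50*(-1/105) + 11))³) - 42012 = (-2 + (√(10/21 + 11))³) - 42012 = (-2 + (√(241/21))³) - 42012 = (-2 + (√5061/21)³) - 42012 = (-2 + 241*√5061/441) - 42012 = -42014 + 241*√5061/441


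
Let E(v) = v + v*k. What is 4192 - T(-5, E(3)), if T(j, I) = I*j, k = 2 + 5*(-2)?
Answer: 4087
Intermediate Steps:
k = -8 (k = 2 - 10 = -8)
E(v) = -7*v (E(v) = v + v*(-8) = v - 8*v = -7*v)
4192 - T(-5, E(3)) = 4192 - (-7*3)*(-5) = 4192 - (-21)*(-5) = 4192 - 1*105 = 4192 - 105 = 4087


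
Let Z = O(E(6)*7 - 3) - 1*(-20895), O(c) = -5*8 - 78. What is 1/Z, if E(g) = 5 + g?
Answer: 1/20777 ≈ 4.8130e-5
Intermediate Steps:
O(c) = -118 (O(c) = -40 - 78 = -118)
Z = 20777 (Z = -118 - 1*(-20895) = -118 + 20895 = 20777)
1/Z = 1/20777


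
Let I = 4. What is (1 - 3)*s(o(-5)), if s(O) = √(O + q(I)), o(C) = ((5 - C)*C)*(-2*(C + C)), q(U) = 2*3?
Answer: -2*I*√994 ≈ -63.056*I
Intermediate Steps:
q(U) = 6
o(C) = -4*C²*(5 - C) (o(C) = (C*(5 - C))*(-4*C) = -4*C²*(5 - C))
s(O) = √(6 + O) (s(O) = √(O + 6) = √(6 + O))
(1 - 3)*s(o(-5)) = (1 - 3)*√(6 + 4*(-5)²*(-5 - 5)) = -2*√(6 + 4*25*(-10)) = -2*√(6 - 1000) = -2*I*√994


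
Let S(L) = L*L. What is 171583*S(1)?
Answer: 171583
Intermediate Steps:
S(L) = L²
171583*S(1) = 171583*1² = 171583*1 = 171583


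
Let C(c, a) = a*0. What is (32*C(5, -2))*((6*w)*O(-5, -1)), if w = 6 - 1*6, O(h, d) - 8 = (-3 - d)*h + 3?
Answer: 0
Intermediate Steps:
O(h, d) = 11 + h*(-3 - d) (O(h, d) = 8 + ((-3 - d)*h + 3) = 8 + (h*(-3 - d) + 3) = 8 + (3 + h*(-3 - d)) = 11 + h*(-3 - d))
C(c, a) = 0
w = 0 (w = 6 - 6 = 0)
(32*C(5, -2))*((6*w)*O(-5, -1)) = (32*0)*((6*0)*(11 - 3*(-5) - 1*(-1)*(-5))) = 0*(0*(11 + 15 - 5)) = 0*(0*21) = 0*0 = 0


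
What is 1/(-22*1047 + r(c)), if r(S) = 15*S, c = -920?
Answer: -1/36834 ≈ -2.7149e-5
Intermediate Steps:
1/(-22*1047 + r(c)) = 1/(-22*1047 + 15*(-920)) = 1/(-23034 - 13800) = 1/(-36834) = -1/36834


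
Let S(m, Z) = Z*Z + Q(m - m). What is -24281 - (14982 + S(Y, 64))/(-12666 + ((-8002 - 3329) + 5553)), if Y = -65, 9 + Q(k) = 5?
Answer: -74636615/3074 ≈ -24280.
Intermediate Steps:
Q(k) = -4 (Q(k) = -9 + 5 = -4)
S(m, Z) = -4 + Z² (S(m, Z) = Z*Z - 4 = Z² - 4 = -4 + Z²)
-24281 - (14982 + S(Y, 64))/(-12666 + ((-8002 - 3329) + 5553)) = -24281 - (14982 + (-4 + 64²))/(-12666 + ((-8002 - 3329) + 5553)) = -24281 - (14982 + (-4 + 4096))/(-12666 + (-11331 + 5553)) = -24281 - (14982 + 4092)/(-12666 - 5778) = -24281 - 19074/(-18444) = -24281 - 19074*(-1)/18444 = -24281 - 1*(-3179/3074) = -24281 + 3179/3074 = -74636615/3074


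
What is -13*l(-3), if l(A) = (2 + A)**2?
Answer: -13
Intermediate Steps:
-13*l(-3) = -13*(2 - 3)**2 = -13*(-1)**2 = -13*1 = -13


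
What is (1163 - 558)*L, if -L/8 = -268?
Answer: 1297120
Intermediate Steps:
L = 2144 (L = -8*(-268) = 2144)
(1163 - 558)*L = (1163 - 558)*2144 = 605*2144 = 1297120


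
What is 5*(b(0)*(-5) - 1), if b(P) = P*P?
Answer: -5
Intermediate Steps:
b(P) = P²
5*(b(0)*(-5) - 1) = 5*(0²*(-5) - 1) = 5*(0*(-5) - 1) = 5*(0 - 1) = 5*(-1) = -5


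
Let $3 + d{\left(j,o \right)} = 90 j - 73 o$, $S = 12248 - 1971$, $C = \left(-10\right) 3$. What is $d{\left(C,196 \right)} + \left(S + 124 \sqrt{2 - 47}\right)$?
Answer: $-6734 + 372 i \sqrt{5} \approx -6734.0 + 831.82 i$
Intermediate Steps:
$C = -30$
$S = 10277$
$d{\left(j,o \right)} = -3 - 73 o + 90 j$ ($d{\left(j,o \right)} = -3 + \left(90 j - 73 o\right) = -3 + \left(- 73 o + 90 j\right) = -3 - 73 o + 90 j$)
$d{\left(C,196 \right)} + \left(S + 124 \sqrt{2 - 47}\right) = \left(-3 - 14308 + 90 \left(-30\right)\right) + \left(10277 + 124 \sqrt{2 - 47}\right) = \left(-3 - 14308 - 2700\right) + \left(10277 + 124 \sqrt{-45}\right) = -17011 + \left(10277 + 124 \cdot 3 i \sqrt{5}\right) = -17011 + \left(10277 + 372 i \sqrt{5}\right) = -6734 + 372 i \sqrt{5}$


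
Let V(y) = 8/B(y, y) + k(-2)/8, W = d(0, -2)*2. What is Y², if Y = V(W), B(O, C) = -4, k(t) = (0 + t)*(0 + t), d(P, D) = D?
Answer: 9/4 ≈ 2.2500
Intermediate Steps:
k(t) = t² (k(t) = t*t = t²)
W = -4 (W = -2*2 = -4)
V(y) = -3/2 (V(y) = 8/(-4) + (-2)²/8 = 8*(-¼) + 4*(⅛) = -2 + ½ = -3/2)
Y = -3/2 ≈ -1.5000
Y² = (-3/2)² = 9/4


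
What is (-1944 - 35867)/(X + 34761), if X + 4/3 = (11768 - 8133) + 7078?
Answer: -113433/136418 ≈ -0.83151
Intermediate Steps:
X = 32135/3 (X = -4/3 + ((11768 - 8133) + 7078) = -4/3 + (3635 + 7078) = -4/3 + 10713 = 32135/3 ≈ 10712.)
(-1944 - 35867)/(X + 34761) = (-1944 - 35867)/(32135/3 + 34761) = -37811/136418/3 = -37811*3/136418 = -113433/136418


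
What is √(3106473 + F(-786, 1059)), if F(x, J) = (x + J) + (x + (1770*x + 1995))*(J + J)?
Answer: 6*I*√81692682 ≈ 54230.0*I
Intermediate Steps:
F(x, J) = J + x + 2*J*(1995 + 1771*x) (F(x, J) = (J + x) + (x + (1995 + 1770*x))*(2*J) = (J + x) + (1995 + 1771*x)*(2*J) = (J + x) + 2*J*(1995 + 1771*x) = J + x + 2*J*(1995 + 1771*x))
√(3106473 + F(-786, 1059)) = √(3106473 + (-786 + 3991*1059 + 3542*1059*(-786))) = √(3106473 + (-786 + 4226469 - 2948268708)) = √(3106473 - 2944043025) = √(-2940936552) = 6*I*√81692682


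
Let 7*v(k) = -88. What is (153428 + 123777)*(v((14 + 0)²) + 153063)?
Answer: 296984408365/7 ≈ 4.2426e+10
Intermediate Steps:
v(k) = -88/7 (v(k) = (⅐)*(-88) = -88/7)
(153428 + 123777)*(v((14 + 0)²) + 153063) = (153428 + 123777)*(-88/7 + 153063) = 277205*(1071353/7) = 296984408365/7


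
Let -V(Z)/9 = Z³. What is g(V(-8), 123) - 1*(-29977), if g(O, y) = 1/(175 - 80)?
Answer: 2847816/95 ≈ 29977.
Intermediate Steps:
V(Z) = -9*Z³
g(O, y) = 1/95
g(V(-8), 123) - 1*(-29977) = 1/95 - 1*(-29977) = 1/95 + 29977 = 2847816/95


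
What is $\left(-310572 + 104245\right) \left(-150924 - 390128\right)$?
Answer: $111633636004$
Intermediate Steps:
$\left(-310572 + 104245\right) \left(-150924 - 390128\right) = \left(-206327\right) \left(-541052\right) = 111633636004$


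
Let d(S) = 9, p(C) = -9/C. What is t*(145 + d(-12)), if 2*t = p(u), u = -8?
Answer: 693/8 ≈ 86.625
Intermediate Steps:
t = 9/16 (t = (-9/(-8))/2 = (-9*(-⅛))/2 = (½)*(9/8) = 9/16 ≈ 0.56250)
t*(145 + d(-12)) = 9*(145 + 9)/16 = (9/16)*154 = 693/8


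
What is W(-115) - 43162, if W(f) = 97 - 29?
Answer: -43094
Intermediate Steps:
W(f) = 68
W(-115) - 43162 = 68 - 43162 = -43094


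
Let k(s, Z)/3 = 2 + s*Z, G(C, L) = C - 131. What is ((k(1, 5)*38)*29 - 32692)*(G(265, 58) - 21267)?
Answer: 201820150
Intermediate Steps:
G(C, L) = -131 + C
k(s, Z) = 6 + 3*Z*s (k(s, Z) = 3*(2 + s*Z) = 3*(2 + Z*s) = 6 + 3*Z*s)
((k(1, 5)*38)*29 - 32692)*(G(265, 58) - 21267) = (((6 + 3*5*1)*38)*29 - 32692)*((-131 + 265) - 21267) = (((6 + 15)*38)*29 - 32692)*(134 - 21267) = ((21*38)*29 - 32692)*(-21133) = (798*29 - 32692)*(-21133) = (23142 - 32692)*(-21133) = -9550*(-21133) = 201820150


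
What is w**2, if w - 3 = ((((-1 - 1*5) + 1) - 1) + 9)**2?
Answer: 144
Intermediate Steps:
w = 12 (w = 3 + ((((-1 - 1*5) + 1) - 1) + 9)**2 = 3 + ((((-1 - 5) + 1) - 1) + 9)**2 = 3 + (((-6 + 1) - 1) + 9)**2 = 3 + ((-5 - 1) + 9)**2 = 3 + (-6 + 9)**2 = 3 + 3**2 = 3 + 9 = 12)
w**2 = 12**2 = 144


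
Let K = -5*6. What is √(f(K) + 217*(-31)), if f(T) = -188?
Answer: I*√6915 ≈ 83.156*I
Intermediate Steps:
K = -30
√(f(K) + 217*(-31)) = √(-188 + 217*(-31)) = √(-188 - 6727) = √(-6915) = I*√6915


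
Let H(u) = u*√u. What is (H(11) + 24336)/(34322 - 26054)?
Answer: 156/53 + 11*√11/8268 ≈ 2.9478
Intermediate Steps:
H(u) = u^(3/2)
(H(11) + 24336)/(34322 - 26054) = (11^(3/2) + 24336)/(34322 - 26054) = (11*√11 + 24336)/8268 = (24336 + 11*√11)*(1/8268) = 156/53 + 11*√11/8268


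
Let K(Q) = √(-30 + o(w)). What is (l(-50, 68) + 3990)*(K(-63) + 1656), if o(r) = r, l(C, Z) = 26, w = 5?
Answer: 6650496 + 20080*I ≈ 6.6505e+6 + 20080.0*I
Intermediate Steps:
K(Q) = 5*I (K(Q) = √(-30 + 5) = √(-25) = 5*I)
(l(-50, 68) + 3990)*(K(-63) + 1656) = (26 + 3990)*(5*I + 1656) = 4016*(1656 + 5*I) = 6650496 + 20080*I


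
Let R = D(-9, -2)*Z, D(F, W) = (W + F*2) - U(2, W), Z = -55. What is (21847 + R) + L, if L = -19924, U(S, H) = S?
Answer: 3133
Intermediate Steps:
D(F, W) = -2 + W + 2*F (D(F, W) = (W + F*2) - 1*2 = (W + 2*F) - 2 = -2 + W + 2*F)
R = 1210 (R = (-2 - 2 + 2*(-9))*(-55) = (-2 - 2 - 18)*(-55) = -22*(-55) = 1210)
(21847 + R) + L = (21847 + 1210) - 19924 = 23057 - 19924 = 3133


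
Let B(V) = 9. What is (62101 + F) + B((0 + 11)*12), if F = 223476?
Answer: 285586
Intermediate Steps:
(62101 + F) + B((0 + 11)*12) = (62101 + 223476) + 9 = 285577 + 9 = 285586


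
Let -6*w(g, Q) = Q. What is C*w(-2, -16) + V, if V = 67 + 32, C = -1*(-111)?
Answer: 395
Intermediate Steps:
w(g, Q) = -Q/6
C = 111
V = 99
C*w(-2, -16) + V = 111*(-⅙*(-16)) + 99 = 111*(8/3) + 99 = 296 + 99 = 395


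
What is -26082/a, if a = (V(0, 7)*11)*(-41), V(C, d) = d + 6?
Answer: 26082/5863 ≈ 4.4486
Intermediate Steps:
V(C, d) = 6 + d
a = -5863 (a = ((6 + 7)*11)*(-41) = (13*11)*(-41) = 143*(-41) = -5863)
-26082/a = -26082/(-5863) = -26082*(-1/5863) = 26082/5863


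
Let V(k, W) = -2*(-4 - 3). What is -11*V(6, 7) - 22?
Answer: -176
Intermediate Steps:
V(k, W) = 14 (V(k, W) = -2*(-7) = 14)
-11*V(6, 7) - 22 = -11*14 - 22 = -154 - 22 = -176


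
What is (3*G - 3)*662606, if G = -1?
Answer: -3975636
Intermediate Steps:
(3*G - 3)*662606 = (3*(-1) - 3)*662606 = (-3 - 3)*662606 = -6*662606 = -3975636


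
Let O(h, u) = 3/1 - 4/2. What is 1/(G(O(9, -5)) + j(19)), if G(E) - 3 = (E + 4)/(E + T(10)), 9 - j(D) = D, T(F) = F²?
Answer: -101/702 ≈ -0.14387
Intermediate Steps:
j(D) = 9 - D
O(h, u) = 1 (O(h, u) = 3*1 - 4*½ = 3 - 2 = 1)
G(E) = 3 + (4 + E)/(100 + E) (G(E) = 3 + (E + 4)/(E + 10²) = 3 + (4 + E)/(E + 100) = 3 + (4 + E)/(100 + E))
1/(G(O(9, -5)) + j(19)) = 1/(4*(76 + 1)/(100 + 1) + (9 - 1*19)) = 1/(4*77/101 + (9 - 19)) = 1/(4*(1/101)*77 - 10) = 1/(308/101 - 10) = 1/(-702/101) = -101/702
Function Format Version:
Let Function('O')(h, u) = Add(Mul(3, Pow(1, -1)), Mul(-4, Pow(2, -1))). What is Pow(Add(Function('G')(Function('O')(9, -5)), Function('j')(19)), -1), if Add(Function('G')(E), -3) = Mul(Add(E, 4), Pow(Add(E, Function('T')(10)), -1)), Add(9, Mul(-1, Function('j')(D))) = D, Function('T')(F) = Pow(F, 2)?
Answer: Rational(-101, 702) ≈ -0.14387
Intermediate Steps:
Function('j')(D) = Add(9, Mul(-1, D))
Function('O')(h, u) = 1 (Function('O')(h, u) = Add(Mul(3, 1), Mul(-4, Rational(1, 2))) = Add(3, -2) = 1)
Function('G')(E) = Add(3, Mul(Pow(Add(100, E), -1), Add(4, E))) (Function('G')(E) = Add(3, Mul(Add(E, 4), Pow(Add(E, Pow(10, 2)), -1))) = Add(3, Mul(Add(4, E), Pow(Add(E, 100), -1))) = Add(3, Mul(Add(4, E), Pow(Add(100, E), -1))) = Add(3, Mul(Pow(Add(100, E), -1), Add(4, E))))
Pow(Add(Function('G')(Function('O')(9, -5)), Function('j')(19)), -1) = Pow(Add(Mul(4, Pow(Add(100, 1), -1), Add(76, 1)), Add(9, Mul(-1, 19))), -1) = Pow(Add(Mul(4, Pow(101, -1), 77), Add(9, -19)), -1) = Pow(Add(Mul(4, Rational(1, 101), 77), -10), -1) = Pow(Add(Rational(308, 101), -10), -1) = Pow(Rational(-702, 101), -1) = Rational(-101, 702)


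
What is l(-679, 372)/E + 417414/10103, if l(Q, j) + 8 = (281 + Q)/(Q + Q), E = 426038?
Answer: 120749386403029/2922593839606 ≈ 41.316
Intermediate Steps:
l(Q, j) = -8 + (281 + Q)/(2*Q) (l(Q, j) = -8 + (281 + Q)/(Q + Q) = -8 + (281 + Q)/((2*Q)) = -8 + (281 + Q)*(1/(2*Q)) = -8 + (281 + Q)/(2*Q))
l(-679, 372)/E + 417414/10103 = ((½)*(281 - 15*(-679))/(-679))/426038 + 417414/10103 = ((½)*(-1/679)*(281 + 10185))*(1/426038) + 417414*(1/10103) = ((½)*(-1/679)*10466)*(1/426038) + 417414/10103 = -5233/679*1/426038 + 417414/10103 = -5233/289279802 + 417414/10103 = 120749386403029/2922593839606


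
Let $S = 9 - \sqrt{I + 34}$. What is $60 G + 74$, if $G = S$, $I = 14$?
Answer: $614 - 240 \sqrt{3} \approx 198.31$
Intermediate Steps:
$S = 9 - 4 \sqrt{3}$ ($S = 9 - \sqrt{14 + 34} = 9 - \sqrt{48} = 9 - 4 \sqrt{3} \approx 2.0718$)
$G = 9 - 4 \sqrt{3} \approx 2.0718$
$60 G + 74 = 60 \left(9 - 4 \sqrt{3}\right) + 74 = \left(540 - 240 \sqrt{3}\right) + 74 = 614 - 240 \sqrt{3}$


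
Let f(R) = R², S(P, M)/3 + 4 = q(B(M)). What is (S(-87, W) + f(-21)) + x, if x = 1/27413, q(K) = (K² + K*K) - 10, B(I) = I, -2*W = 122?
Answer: 622960426/27413 ≈ 22725.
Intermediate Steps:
W = -61 (W = -½*122 = -61)
q(K) = -10 + 2*K² (q(K) = (K² + K²) - 10 = 2*K² - 10 = -10 + 2*K²)
S(P, M) = -42 + 6*M² (S(P, M) = -12 + 3*(-10 + 2*M²) = -12 + (-30 + 6*M²) = -42 + 6*M²)
x = 1/27413 ≈ 3.6479e-5
(S(-87, W) + f(-21)) + x = ((-42 + 6*(-61)²) + (-21)²) + 1/27413 = ((-42 + 6*3721) + 441) + 1/27413 = ((-42 + 22326) + 441) + 1/27413 = (22284 + 441) + 1/27413 = 22725 + 1/27413 = 622960426/27413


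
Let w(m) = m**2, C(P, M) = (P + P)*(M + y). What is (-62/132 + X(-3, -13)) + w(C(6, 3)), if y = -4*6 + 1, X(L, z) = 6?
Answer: 3801965/66 ≈ 57606.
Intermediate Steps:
y = -23 (y = -24 + 1 = -23)
C(P, M) = 2*P*(-23 + M) (C(P, M) = (P + P)*(M - 23) = (2*P)*(-23 + M) = 2*P*(-23 + M))
(-62/132 + X(-3, -13)) + w(C(6, 3)) = (-62/132 + 6) + (2*6*(-23 + 3))**2 = (-62*1/132 + 6) + (2*6*(-20))**2 = (-31/66 + 6) + (-240)**2 = 365/66 + 57600 = 3801965/66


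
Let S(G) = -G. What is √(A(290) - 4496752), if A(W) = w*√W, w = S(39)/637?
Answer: √(-220340848 - 3*√290)/7 ≈ 2120.6*I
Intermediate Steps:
w = -3/49 (w = -1*39/637 = -39*1/637 = -3/49 ≈ -0.061224)
A(W) = -3*√W/49
√(A(290) - 4496752) = √(-3*√290/49 - 4496752) = √(-4496752 - 3*√290/49)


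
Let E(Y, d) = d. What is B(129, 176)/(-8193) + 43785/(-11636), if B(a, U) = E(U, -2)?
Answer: -358707233/95333748 ≈ -3.7626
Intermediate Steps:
B(a, U) = -2
B(129, 176)/(-8193) + 43785/(-11636) = -2/(-8193) + 43785/(-11636) = -2*(-1/8193) + 43785*(-1/11636) = 2/8193 - 43785/11636 = -358707233/95333748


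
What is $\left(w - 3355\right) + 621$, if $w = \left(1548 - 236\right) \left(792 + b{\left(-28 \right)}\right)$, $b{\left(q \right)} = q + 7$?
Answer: $1008818$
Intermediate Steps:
$b{\left(q \right)} = 7 + q$
$w = 1011552$ ($w = \left(1548 - 236\right) \left(792 + \left(7 - 28\right)\right) = 1312 \left(792 - 21\right) = 1312 \cdot 771 = 1011552$)
$\left(w - 3355\right) + 621 = \left(1011552 - 3355\right) + 621 = 1008197 + 621 = 1008818$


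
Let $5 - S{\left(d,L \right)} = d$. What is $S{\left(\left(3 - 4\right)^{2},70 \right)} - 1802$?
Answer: $-1798$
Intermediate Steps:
$S{\left(d,L \right)} = 5 - d$
$S{\left(\left(3 - 4\right)^{2},70 \right)} - 1802 = \left(5 - \left(3 - 4\right)^{2}\right) - 1802 = \left(5 - \left(-1\right)^{2}\right) - 1802 = \left(5 - 1\right) - 1802 = 4 - 1802 = -1798$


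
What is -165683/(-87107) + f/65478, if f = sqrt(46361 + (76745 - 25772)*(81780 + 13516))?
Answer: 165683/87107 + sqrt(4857569369)/65478 ≈ 2.9665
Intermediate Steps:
f = sqrt(4857569369) (f = sqrt(46361 + 50973*95296) = sqrt(46361 + 4857523008) = sqrt(4857569369) ≈ 69696.)
-165683/(-87107) + f/65478 = -165683/(-87107) + sqrt(4857569369)/65478 = -165683*(-1/87107) + sqrt(4857569369)*(1/65478) = 165683/87107 + sqrt(4857569369)/65478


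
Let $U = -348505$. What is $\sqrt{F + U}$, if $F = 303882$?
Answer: $i \sqrt{44623} \approx 211.24 i$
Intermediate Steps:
$\sqrt{F + U} = \sqrt{303882 - 348505} = \sqrt{-44623} = i \sqrt{44623}$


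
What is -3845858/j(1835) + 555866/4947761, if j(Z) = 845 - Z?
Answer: 9514468265639/2449141695 ≈ 3884.8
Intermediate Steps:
-3845858/j(1835) + 555866/4947761 = -3845858/(845 - 1*1835) + 555866/4947761 = -3845858/(845 - 1835) + 555866*(1/4947761) = -3845858/(-990) + 555866/4947761 = -3845858*(-1/990) + 555866/4947761 = 1922929/495 + 555866/4947761 = 9514468265639/2449141695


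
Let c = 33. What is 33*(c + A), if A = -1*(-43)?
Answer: 2508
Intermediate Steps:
A = 43
33*(c + A) = 33*(33 + 43) = 33*76 = 2508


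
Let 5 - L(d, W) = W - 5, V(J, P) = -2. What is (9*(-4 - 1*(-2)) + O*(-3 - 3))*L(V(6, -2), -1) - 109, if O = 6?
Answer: -703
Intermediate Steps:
L(d, W) = 10 - W (L(d, W) = 5 - (W - 5) = 5 - (-5 + W) = 5 + (5 - W) = 10 - W)
(9*(-4 - 1*(-2)) + O*(-3 - 3))*L(V(6, -2), -1) - 109 = (9*(-4 - 1*(-2)) + 6*(-3 - 3))*(10 - 1*(-1)) - 109 = (9*(-4 + 2) + 6*(-6))*(10 + 1) - 109 = (9*(-2) - 36)*11 - 109 = (-18 - 36)*11 - 109 = -54*11 - 109 = -594 - 109 = -703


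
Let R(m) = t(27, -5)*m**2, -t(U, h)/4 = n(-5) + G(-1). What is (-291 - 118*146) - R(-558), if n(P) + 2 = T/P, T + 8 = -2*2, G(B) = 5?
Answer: 33539717/5 ≈ 6.7079e+6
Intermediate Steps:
T = -12 (T = -8 - 2*2 = -8 - 4 = -12)
n(P) = -2 - 12/P
t(U, h) = -108/5 (t(U, h) = -4*((-2 - 12/(-5)) + 5) = -4*((-2 - 12*(-1/5)) + 5) = -4*((-2 + 12/5) + 5) = -4*(2/5 + 5) = -4*27/5 = -108/5)
R(m) = -108*m**2/5
(-291 - 118*146) - R(-558) = (-291 - 118*146) - (-108)*(-558)**2/5 = (-291 - 17228) - (-108)*311364/5 = -17519 - 1*(-33627312/5) = -17519 + 33627312/5 = 33539717/5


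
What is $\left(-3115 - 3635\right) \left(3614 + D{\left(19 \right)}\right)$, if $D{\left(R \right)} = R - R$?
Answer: $-24394500$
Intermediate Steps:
$D{\left(R \right)} = 0$
$\left(-3115 - 3635\right) \left(3614 + D{\left(19 \right)}\right) = \left(-3115 - 3635\right) \left(3614 + 0\right) = \left(-6750\right) 3614 = -24394500$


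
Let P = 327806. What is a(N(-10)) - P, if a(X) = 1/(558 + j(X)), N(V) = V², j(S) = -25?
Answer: -174720597/533 ≈ -3.2781e+5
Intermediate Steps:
a(X) = 1/533 (a(X) = 1/(558 - 25) = 1/533)
a(N(-10)) - P = 1/533 - 1*327806 = 1/533 - 327806 = -174720597/533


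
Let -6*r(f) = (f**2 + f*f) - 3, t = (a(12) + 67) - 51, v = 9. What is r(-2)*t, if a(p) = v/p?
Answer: -335/24 ≈ -13.958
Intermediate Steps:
a(p) = 9/p
t = 67/4 (t = (9/12 + 67) - 51 = (9*(1/12) + 67) - 51 = (3/4 + 67) - 51 = 271/4 - 51 = 67/4 ≈ 16.750)
r(f) = 1/2 - f**2/3 (r(f) = -((f**2 + f*f) - 3)/6 = -((f**2 + f**2) - 3)/6 = -(2*f**2 - 3)/6 = -(-3 + 2*f**2)/6 = 1/2 - f**2/3)
r(-2)*t = (1/2 - 1/3*(-2)**2)*(67/4) = (1/2 - 1/3*4)*(67/4) = (1/2 - 4/3)*(67/4) = -5/6*67/4 = -335/24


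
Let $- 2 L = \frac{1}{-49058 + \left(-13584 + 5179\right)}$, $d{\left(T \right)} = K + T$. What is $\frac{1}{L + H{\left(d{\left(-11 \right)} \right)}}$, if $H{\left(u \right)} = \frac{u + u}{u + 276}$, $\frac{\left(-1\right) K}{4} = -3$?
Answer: $\frac{31834502}{230129} \approx 138.33$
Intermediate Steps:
$K = 12$ ($K = \left(-4\right) \left(-3\right) = 12$)
$d{\left(T \right)} = 12 + T$
$H{\left(u \right)} = \frac{2 u}{276 + u}$
$L = \frac{1}{114926}$ ($L = - \frac{1}{2 \left(-49058 + \left(-13584 + 5179\right)\right)} = - \frac{1}{2 \left(-49058 - 8405\right)} = - \frac{1}{2 \left(-57463\right)} = \left(- \frac{1}{2}\right) \left(- \frac{1}{57463}\right) = \frac{1}{114926} \approx 8.7012 \cdot 10^{-6}$)
$\frac{1}{L + H{\left(d{\left(-11 \right)} \right)}} = \frac{1}{\frac{1}{114926} + \frac{2 \left(12 - 11\right)}{276 + \left(12 - 11\right)}} = \frac{1}{\frac{1}{114926} + 2 \cdot 1 \frac{1}{276 + 1}} = \frac{1}{\frac{1}{114926} + 2 \cdot 1 \cdot \frac{1}{277}} = \frac{1}{\frac{1}{114926} + \frac{2}{277}} = \frac{1}{\frac{230129}{31834502}} = \frac{31834502}{230129}$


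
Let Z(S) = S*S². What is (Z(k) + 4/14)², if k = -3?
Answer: 34969/49 ≈ 713.65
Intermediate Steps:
Z(S) = S³
(Z(k) + 4/14)² = ((-3)³ + 4/14)² = (-27 + 4*(1/14))² = (-27 + 2/7)² = (-187/7)² = 34969/49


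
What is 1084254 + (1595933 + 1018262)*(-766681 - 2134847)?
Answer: -7585158905706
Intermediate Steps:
1084254 + (1595933 + 1018262)*(-766681 - 2134847) = 1084254 + 2614195*(-2901528) = 1084254 - 7585159989960 = -7585158905706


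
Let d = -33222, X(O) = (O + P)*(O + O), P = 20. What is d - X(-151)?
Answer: -72784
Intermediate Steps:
X(O) = 2*O*(20 + O) (X(O) = (O + 20)*(O + O) = (20 + O)*(2*O) = 2*O*(20 + O))
d - X(-151) = -33222 - 2*(-151)*(20 - 151) = -33222 - 2*(-151)*(-131) = -33222 - 1*39562 = -33222 - 39562 = -72784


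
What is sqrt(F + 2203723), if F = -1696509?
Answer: sqrt(507214) ≈ 712.19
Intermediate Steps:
sqrt(F + 2203723) = sqrt(-1696509 + 2203723) = sqrt(507214)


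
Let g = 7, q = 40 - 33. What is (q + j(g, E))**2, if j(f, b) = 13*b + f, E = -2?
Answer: 144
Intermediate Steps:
q = 7
j(f, b) = f + 13*b
(q + j(g, E))**2 = (7 + (7 + 13*(-2)))**2 = (7 + (7 - 26))**2 = (7 - 19)**2 = (-12)**2 = 144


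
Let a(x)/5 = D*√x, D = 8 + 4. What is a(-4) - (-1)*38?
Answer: 38 + 120*I ≈ 38.0 + 120.0*I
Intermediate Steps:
D = 12
a(x) = 60*√x (a(x) = 5*(12*√x) = 60*√x)
a(-4) - (-1)*38 = 60*√(-4) - (-1)*38 = 60*(2*I) - 1*(-38) = 120*I + 38 = 38 + 120*I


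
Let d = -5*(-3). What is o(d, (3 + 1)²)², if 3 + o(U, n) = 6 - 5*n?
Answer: 5929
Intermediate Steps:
d = 15
o(U, n) = 3 - 5*n (o(U, n) = -3 + (6 - 5*n) = 3 - 5*n)
o(d, (3 + 1)²)² = (3 - 5*(3 + 1)²)² = (3 - 5*4²)² = (3 - 5*16)² = (3 - 80)² = (-77)² = 5929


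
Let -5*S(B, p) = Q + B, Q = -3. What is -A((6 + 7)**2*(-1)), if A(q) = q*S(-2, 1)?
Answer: 169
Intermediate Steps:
S(B, p) = 3/5 - B/5 (S(B, p) = -(-3 + B)/5 = 3/5 - B/5)
A(q) = q (A(q) = q*(3/5 - 1/5*(-2)) = q*(3/5 + 2/5) = q*1 = q)
-A((6 + 7)**2*(-1)) = -(6 + 7)**2*(-1) = -13**2*(-1) = -169*(-1) = -1*(-169) = 169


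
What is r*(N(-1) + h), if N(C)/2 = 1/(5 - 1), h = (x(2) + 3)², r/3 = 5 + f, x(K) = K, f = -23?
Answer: -1377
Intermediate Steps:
r = -54 (r = 3*(5 - 23) = 3*(-18) = -54)
h = 25 (h = (2 + 3)² = 5² = 25)
N(C) = ½ (N(C) = 2/(5 - 1) = 2/4 = 2*(¼) = ½)
r*(N(-1) + h) = -54*(½ + 25) = -54*51/2 = -1377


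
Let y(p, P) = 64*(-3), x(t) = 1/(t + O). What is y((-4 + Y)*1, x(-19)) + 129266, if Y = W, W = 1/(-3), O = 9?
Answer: 129074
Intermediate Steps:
x(t) = 1/(9 + t) (x(t) = 1/(t + 9) = 1/(9 + t))
W = -⅓ ≈ -0.33333
Y = -⅓ ≈ -0.33333
y(p, P) = -192
y((-4 + Y)*1, x(-19)) + 129266 = -192 + 129266 = 129074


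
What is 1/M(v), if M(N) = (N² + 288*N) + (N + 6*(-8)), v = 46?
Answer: 1/15362 ≈ 6.5096e-5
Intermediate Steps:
M(N) = -48 + N² + 289*N (M(N) = (N² + 288*N) + (N - 48) = (N² + 288*N) + (-48 + N) = -48 + N² + 289*N)
1/M(v) = 1/(-48 + 46² + 289*46) = 1/(-48 + 2116 + 13294) = 1/15362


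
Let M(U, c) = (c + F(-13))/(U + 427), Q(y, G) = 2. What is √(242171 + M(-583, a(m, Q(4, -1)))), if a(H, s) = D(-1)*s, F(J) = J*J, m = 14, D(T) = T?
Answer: √1473361851/78 ≈ 492.11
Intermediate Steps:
F(J) = J²
a(H, s) = -s
M(U, c) = (169 + c)/(427 + U) (M(U, c) = (c + (-13)²)/(U + 427) = (c + 169)/(427 + U) = (169 + c)/(427 + U))
√(242171 + M(-583, a(m, Q(4, -1)))) = √(242171 + (169 - 1*2)/(427 - 583)) = √(242171 + (169 - 2)/(-156)) = √(242171 - 1/156*167) = √(242171 - 167/156) = √(37778509/156) = √1473361851/78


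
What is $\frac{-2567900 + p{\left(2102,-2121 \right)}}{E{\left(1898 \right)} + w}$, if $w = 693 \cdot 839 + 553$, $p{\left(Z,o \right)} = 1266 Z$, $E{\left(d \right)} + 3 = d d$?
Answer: $\frac{93232}{4184381} \approx 0.022281$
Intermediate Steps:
$E{\left(d \right)} = -3 + d^{2}$ ($E{\left(d \right)} = -3 + d d = -3 + d^{2}$)
$w = 581980$ ($w = 581427 + 553 = 581980$)
$\frac{-2567900 + p{\left(2102,-2121 \right)}}{E{\left(1898 \right)} + w} = \frac{-2567900 + 1266 \cdot 2102}{\left(-3 + 1898^{2}\right) + 581980} = \frac{-2567900 + 2661132}{\left(-3 + 3602404\right) + 581980} = \frac{93232}{3602401 + 581980} = \frac{93232}{4184381}$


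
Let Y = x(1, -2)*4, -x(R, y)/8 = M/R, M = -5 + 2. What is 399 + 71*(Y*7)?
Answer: 48111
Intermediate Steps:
M = -3
x(R, y) = 24/R (x(R, y) = -(-24)/R = 24/R)
Y = 96 (Y = (24/1)*4 = (24*1)*4 = 24*4 = 96)
399 + 71*(Y*7) = 399 + 71*(96*7) = 399 + 71*672 = 399 + 47712 = 48111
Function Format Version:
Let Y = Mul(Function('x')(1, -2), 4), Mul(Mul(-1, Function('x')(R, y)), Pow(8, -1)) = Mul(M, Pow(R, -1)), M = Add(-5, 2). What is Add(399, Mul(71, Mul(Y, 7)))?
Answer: 48111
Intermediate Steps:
M = -3
Function('x')(R, y) = Mul(24, Pow(R, -1)) (Function('x')(R, y) = Mul(-8, Mul(-3, Pow(R, -1))) = Mul(24, Pow(R, -1)))
Y = 96 (Y = Mul(Mul(24, Pow(1, -1)), 4) = Mul(Mul(24, 1), 4) = Mul(24, 4) = 96)
Add(399, Mul(71, Mul(Y, 7))) = Add(399, Mul(71, Mul(96, 7))) = Add(399, Mul(71, 672)) = Add(399, 47712) = 48111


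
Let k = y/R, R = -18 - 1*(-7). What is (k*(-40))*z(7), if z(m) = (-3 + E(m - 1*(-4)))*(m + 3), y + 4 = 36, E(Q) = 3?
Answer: 0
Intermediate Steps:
R = -11 (R = -18 + 7 = -11)
y = 32 (y = -4 + 36 = 32)
k = -32/11 (k = 32/(-11) = 32*(-1/11) = -32/11 ≈ -2.9091)
z(m) = 0 (z(m) = (-3 + 3)*(m + 3) = 0*(3 + m) = 0)
(k*(-40))*z(7) = -32/11*(-40)*0 = (1280/11)*0 = 0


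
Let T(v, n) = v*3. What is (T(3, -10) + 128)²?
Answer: 18769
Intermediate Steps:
T(v, n) = 3*v
(T(3, -10) + 128)² = (3*3 + 128)² = (9 + 128)² = 137² = 18769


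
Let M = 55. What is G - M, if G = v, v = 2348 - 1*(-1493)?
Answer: 3786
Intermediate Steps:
v = 3841 (v = 2348 + 1493 = 3841)
G = 3841
G - M = 3841 - 1*55 = 3841 - 55 = 3786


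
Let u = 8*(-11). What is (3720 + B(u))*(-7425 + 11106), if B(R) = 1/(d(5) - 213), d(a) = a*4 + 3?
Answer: 2601727119/190 ≈ 1.3693e+7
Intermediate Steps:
u = -88
d(a) = 3 + 4*a (d(a) = 4*a + 3 = 3 + 4*a)
B(R) = -1/190 (B(R) = 1/((3 + 4*5) - 213) = 1/((3 + 20) - 213) = 1/(23 - 213) = 1/(-190) = -1/190)
(3720 + B(u))*(-7425 + 11106) = (3720 - 1/190)*(-7425 + 11106) = (706799/190)*3681 = 2601727119/190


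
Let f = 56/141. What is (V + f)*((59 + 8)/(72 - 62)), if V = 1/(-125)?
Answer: 459553/176250 ≈ 2.6074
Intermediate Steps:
V = -1/125 ≈ -0.0080000
f = 56/141 (f = 56*(1/141) = 56/141 ≈ 0.39716)
(V + f)*((59 + 8)/(72 - 62)) = (-1/125 + 56/141)*((59 + 8)/(72 - 62)) = 6859*(67/10)/17625 = 6859*(67*(⅒))/17625 = (6859/17625)*(67/10) = 459553/176250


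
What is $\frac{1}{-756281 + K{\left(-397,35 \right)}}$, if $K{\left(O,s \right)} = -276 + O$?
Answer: $- \frac{1}{756954} \approx -1.3211 \cdot 10^{-6}$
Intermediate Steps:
$\frac{1}{-756281 + K{\left(-397,35 \right)}} = \frac{1}{-756281 - 673} = \frac{1}{-756954} = - \frac{1}{756954}$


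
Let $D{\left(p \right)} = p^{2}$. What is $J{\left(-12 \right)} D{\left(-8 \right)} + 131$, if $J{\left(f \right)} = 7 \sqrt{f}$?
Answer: $131 + 896 i \sqrt{3} \approx 131.0 + 1551.9 i$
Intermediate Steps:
$J{\left(-12 \right)} D{\left(-8 \right)} + 131 = 7 \sqrt{-12} \left(-8\right)^{2} + 131 = 7 \cdot 2 i \sqrt{3} \cdot 64 + 131 = 14 i \sqrt{3} \cdot 64 + 131 = 896 i \sqrt{3} + 131 = 131 + 896 i \sqrt{3}$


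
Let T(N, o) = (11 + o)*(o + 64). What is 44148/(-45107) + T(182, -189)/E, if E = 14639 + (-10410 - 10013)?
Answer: -629491391/130449444 ≈ -4.8256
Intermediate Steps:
T(N, o) = (11 + o)*(64 + o)
E = -5784 (E = 14639 - 20423 = -5784)
44148/(-45107) + T(182, -189)/E = 44148/(-45107) + (704 + (-189)² + 75*(-189))/(-5784) = 44148*(-1/45107) + (704 + 35721 - 14175)*(-1/5784) = -44148/45107 + 22250*(-1/5784) = -44148/45107 - 11125/2892 = -629491391/130449444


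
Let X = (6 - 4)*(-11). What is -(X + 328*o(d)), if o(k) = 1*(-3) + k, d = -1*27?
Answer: 9862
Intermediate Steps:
d = -27
X = -22 (X = 2*(-11) = -22)
o(k) = -3 + k
-(X + 328*o(d)) = -(-22 + 328*(-3 - 27)) = -(-22 + 328*(-30)) = -(-22 - 9840) = -1*(-9862) = 9862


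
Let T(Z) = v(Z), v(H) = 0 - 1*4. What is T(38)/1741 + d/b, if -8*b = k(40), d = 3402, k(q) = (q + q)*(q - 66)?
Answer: 2960921/226330 ≈ 13.082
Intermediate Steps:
k(q) = 2*q*(-66 + q) (k(q) = (2*q)*(-66 + q) = 2*q*(-66 + q))
v(H) = -4 (v(H) = 0 - 4 = -4)
T(Z) = -4
b = 260 (b = -40*(-66 + 40)/4 = -40*(-26)/4 = -1/8*(-2080) = 260)
T(38)/1741 + d/b = -4/1741 + 3402/260 = -4*1/1741 + 3402*(1/260) = -4/1741 + 1701/130 = 2960921/226330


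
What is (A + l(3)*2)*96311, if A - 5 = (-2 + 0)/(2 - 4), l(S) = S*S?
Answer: 2311464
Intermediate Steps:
l(S) = S²
A = 6 (A = 5 + (-2 + 0)/(2 - 4) = 5 - 2/(-2) = 5 - 2*(-½) = 5 + 1 = 6)
(A + l(3)*2)*96311 = (6 + 3²*2)*96311 = (6 + 9*2)*96311 = (6 + 18)*96311 = 24*96311 = 2311464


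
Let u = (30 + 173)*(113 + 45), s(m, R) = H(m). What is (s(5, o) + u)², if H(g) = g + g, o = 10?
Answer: 1029383056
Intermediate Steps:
H(g) = 2*g
s(m, R) = 2*m
u = 32074 (u = 203*158 = 32074)
(s(5, o) + u)² = (2*5 + 32074)² = (10 + 32074)² = 32084² = 1029383056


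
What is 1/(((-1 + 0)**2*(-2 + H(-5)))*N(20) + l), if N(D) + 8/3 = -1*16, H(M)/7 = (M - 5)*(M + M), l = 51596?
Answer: 3/115700 ≈ 2.5929e-5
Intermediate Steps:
H(M) = 14*M*(-5 + M) (H(M) = 7*((M - 5)*(M + M)) = 7*((-5 + M)*(2*M)) = 7*(2*M*(-5 + M)) = 14*M*(-5 + M))
N(D) = -56/3 (N(D) = -8/3 - 1*16 = -8/3 - 16 = -56/3)
1/(((-1 + 0)**2*(-2 + H(-5)))*N(20) + l) = 1/(((-1 + 0)**2*(-2 + 14*(-5)*(-5 - 5)))*(-56/3) + 51596) = 1/(((-1)**2*(-2 + 14*(-5)*(-10)))*(-56/3) + 51596) = 1/((1*(-2 + 700))*(-56/3) + 51596) = 1/((1*698)*(-56/3) + 51596) = 1/(698*(-56/3) + 51596) = 1/(-39088/3 + 51596) = 1/(115700/3) = 3/115700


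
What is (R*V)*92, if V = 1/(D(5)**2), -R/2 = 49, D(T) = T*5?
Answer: -9016/625 ≈ -14.426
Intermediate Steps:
D(T) = 5*T
R = -98 (R = -2*49 = -98)
V = 1/625 (V = 1/((5*5)**2) = 1/(25**2) = 1/625 ≈ 0.0016000)
(R*V)*92 = -98*1/625*92 = -98/625*92 = -9016/625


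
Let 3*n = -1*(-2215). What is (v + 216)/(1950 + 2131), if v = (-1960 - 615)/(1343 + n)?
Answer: 1340979/25481764 ≈ 0.052625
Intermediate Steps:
n = 2215/3 (n = (-1*(-2215))/3 = (⅓)*2215 = 2215/3 ≈ 738.33)
v = -7725/6244 (v = (-1960 - 615)/(1343 + 2215/3) = -2575/6244/3 = -2575*3/6244 = -7725/6244 ≈ -1.2372)
(v + 216)/(1950 + 2131) = (-7725/6244 + 216)/(1950 + 2131) = (1340979/6244)/4081 = (1340979/6244)*(1/4081) = 1340979/25481764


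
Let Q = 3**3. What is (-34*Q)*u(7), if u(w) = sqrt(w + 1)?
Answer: -1836*sqrt(2) ≈ -2596.5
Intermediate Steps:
Q = 27
u(w) = sqrt(1 + w)
(-34*Q)*u(7) = (-34*27)*sqrt(1 + 7) = -1836*sqrt(2)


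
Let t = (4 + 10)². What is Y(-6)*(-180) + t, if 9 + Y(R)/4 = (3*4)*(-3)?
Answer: 32596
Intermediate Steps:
Y(R) = -180 (Y(R) = -36 + 4*((3*4)*(-3)) = -36 + 4*(12*(-3)) = -36 + 4*(-36) = -36 - 144 = -180)
t = 196 (t = 14² = 196)
Y(-6)*(-180) + t = -180*(-180) + 196 = 32400 + 196 = 32596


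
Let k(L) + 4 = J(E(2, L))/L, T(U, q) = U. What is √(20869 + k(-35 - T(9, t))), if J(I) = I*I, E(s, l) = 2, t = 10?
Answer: √2524654/11 ≈ 144.45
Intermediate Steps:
J(I) = I²
k(L) = -4 + 4/L (k(L) = -4 + 2²/L = -4 + 4/L)
√(20869 + k(-35 - T(9, t))) = √(20869 + (-4 + 4/(-35 - 1*9))) = √(20869 + (-4 + 4/(-35 - 9))) = √(20869 + (-4 + 4/(-44))) = √(20869 + (-4 + 4*(-1/44))) = √(20869 + (-4 - 1/11)) = √(20869 - 45/11) = √(229514/11) = √2524654/11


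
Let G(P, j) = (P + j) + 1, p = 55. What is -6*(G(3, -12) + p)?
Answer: -282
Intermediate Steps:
G(P, j) = 1 + P + j
-6*(G(3, -12) + p) = -6*((1 + 3 - 12) + 55) = -6*(-8 + 55) = -6*47 = -282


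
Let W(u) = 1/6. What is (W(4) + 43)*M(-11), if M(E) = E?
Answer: -2849/6 ≈ -474.83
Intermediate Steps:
W(u) = 1/6 (W(u) = 1*(1/6) = 1/6)
(W(4) + 43)*M(-11) = (1/6 + 43)*(-11) = (259/6)*(-11) = -2849/6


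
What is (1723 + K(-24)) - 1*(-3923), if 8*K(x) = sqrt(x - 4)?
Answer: 5646 + I*sqrt(7)/4 ≈ 5646.0 + 0.66144*I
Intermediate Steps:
K(x) = sqrt(-4 + x)/8 (K(x) = sqrt(x - 4)/8 = sqrt(-4 + x)/8)
(1723 + K(-24)) - 1*(-3923) = (1723 + sqrt(-4 - 24)/8) - 1*(-3923) = (1723 + sqrt(-28)/8) + 3923 = (1723 + (2*I*sqrt(7))/8) + 3923 = (1723 + I*sqrt(7)/4) + 3923 = 5646 + I*sqrt(7)/4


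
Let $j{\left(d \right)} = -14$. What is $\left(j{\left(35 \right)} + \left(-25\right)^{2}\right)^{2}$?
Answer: $373321$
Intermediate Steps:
$\left(j{\left(35 \right)} + \left(-25\right)^{2}\right)^{2} = \left(-14 + \left(-25\right)^{2}\right)^{2} = \left(-14 + 625\right)^{2} = 611^{2} = 373321$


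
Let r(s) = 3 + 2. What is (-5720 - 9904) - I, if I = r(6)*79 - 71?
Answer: -15948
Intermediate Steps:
r(s) = 5
I = 324 (I = 5*79 - 71 = 395 - 71 = 324)
(-5720 - 9904) - I = (-5720 - 9904) - 1*324 = -15624 - 324 = -15948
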